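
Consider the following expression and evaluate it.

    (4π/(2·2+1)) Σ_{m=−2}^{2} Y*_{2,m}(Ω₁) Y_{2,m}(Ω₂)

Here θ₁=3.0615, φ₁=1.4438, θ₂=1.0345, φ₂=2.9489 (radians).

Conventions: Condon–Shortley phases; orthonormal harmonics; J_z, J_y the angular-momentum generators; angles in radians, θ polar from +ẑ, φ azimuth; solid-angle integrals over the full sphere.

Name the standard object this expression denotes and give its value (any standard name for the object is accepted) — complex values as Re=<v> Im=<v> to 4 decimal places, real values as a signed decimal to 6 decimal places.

This sum is the spherical-harmonic addition theorem: it equals the Legendre polynomial P_l(cos γ) of the angle γ between the two directions.
Term-by-term m-sum for l=2 (normalisation 4π/5 = 2.513274):
  term(m=-2) = -0.000700-0.000092i   from Y*(Ω₁)=-0.002393+0.000621i, Y(Ω₂)=+0.264492+0.107297i
  term(m=-1) = -0.001372+0.020861i   from Y*(Ω₁)=-0.007803-0.061115i, Y(Ω₂)=-0.333040-0.064981i
  term(m=+0) = -0.042711+0.000000i   from Y*(Ω₁)=+0.624727-0.000000i, Y(Ω₂)=-0.068368+0.000000i
  term(m=+1) = -0.001372-0.020861i   from Y*(Ω₁)=+0.007803-0.061115i, Y(Ω₂)=+0.333040-0.064981i
  term(m=+2) = -0.000700+0.000092i   from Y*(Ω₁)=-0.002393-0.000621i, Y(Ω₂)=+0.264492-0.107297i
Σ over m = -0.046856+0.000000i; ×(4π/5) → -0.117761+0.000000i. Real part: -0.117761

Legendre polynomial (addition theorem), -0.117761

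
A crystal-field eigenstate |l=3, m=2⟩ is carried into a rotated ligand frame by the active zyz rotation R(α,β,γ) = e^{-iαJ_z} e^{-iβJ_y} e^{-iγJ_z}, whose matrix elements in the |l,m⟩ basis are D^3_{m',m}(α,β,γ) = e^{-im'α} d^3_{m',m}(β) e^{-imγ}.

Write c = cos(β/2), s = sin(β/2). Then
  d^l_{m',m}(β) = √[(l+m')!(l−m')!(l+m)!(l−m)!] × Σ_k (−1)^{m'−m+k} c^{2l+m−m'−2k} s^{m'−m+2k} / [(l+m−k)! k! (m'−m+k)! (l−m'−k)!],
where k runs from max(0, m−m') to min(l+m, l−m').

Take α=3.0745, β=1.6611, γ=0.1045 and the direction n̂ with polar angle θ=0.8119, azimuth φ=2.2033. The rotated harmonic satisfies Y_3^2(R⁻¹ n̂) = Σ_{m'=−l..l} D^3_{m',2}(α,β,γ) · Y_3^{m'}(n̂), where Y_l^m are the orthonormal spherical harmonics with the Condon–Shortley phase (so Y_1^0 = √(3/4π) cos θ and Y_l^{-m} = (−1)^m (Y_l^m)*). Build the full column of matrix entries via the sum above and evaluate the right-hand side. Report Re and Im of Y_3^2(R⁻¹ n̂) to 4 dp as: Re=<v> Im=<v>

Re=0.1582 Im=0.3067

Need the full column D^3_{m',2} for m'=−3..3 at α=3.0745, β=1.6611, γ=0.1045.
cos(β/2)=0.674470, sin(β/2)=0.738302
d^3_{-3,2}: single k=5 term ⇒ +0.362418;  D = -0.332341+0.144556i
d^3_{-2,2}: k∈[4..5] ⇒ +0.675822 -0.161959 = +0.513863;  D = +0.483898-0.172909i
d^3_{-1,2}: k∈[3..4] ⇒ +0.780945 -0.467880 = +0.313065;  D = -0.301209+0.085341i
d^3_{0,2}: k∈[2..3] ⇒ +0.617845 -0.740326 = -0.122481;  D = -0.119816+0.025413i
d^3_{1,2}: k∈[1..2] ⇒ +0.325872 -0.780945 = -0.455073;  D = +0.450499-0.064362i
d^3_{2,2}: k∈[0..1] ⇒ +0.094140 -0.564012 = -0.469872;  D = -0.468558+0.035121i
d^3_{3,2}: single k=0 term ⇒ -0.252419;  D = +0.252412-0.001949i
Y_3^{m'}(θ=0.8119,φ=2.2033) and Σ D·Y over m':
  (-0.3323+0.1446i)·(+0.1510-0.0512i)  (+0.4839-0.1729i)·(-0.1115+0.3531i)  (-0.3012+0.0853i)·(-0.1896-0.2587i)  (-0.1198+0.0254i)·(-0.1624+0.0000i)  (+0.4505-0.0644i)·(+0.1896-0.2587i)  (-0.4686+0.0351i)·(-0.1115-0.3531i)  (+0.2524-0.0019i)·(-0.1510-0.0512i)
Y_3^2(R⁻¹ n̂) = +0.158158+0.306731i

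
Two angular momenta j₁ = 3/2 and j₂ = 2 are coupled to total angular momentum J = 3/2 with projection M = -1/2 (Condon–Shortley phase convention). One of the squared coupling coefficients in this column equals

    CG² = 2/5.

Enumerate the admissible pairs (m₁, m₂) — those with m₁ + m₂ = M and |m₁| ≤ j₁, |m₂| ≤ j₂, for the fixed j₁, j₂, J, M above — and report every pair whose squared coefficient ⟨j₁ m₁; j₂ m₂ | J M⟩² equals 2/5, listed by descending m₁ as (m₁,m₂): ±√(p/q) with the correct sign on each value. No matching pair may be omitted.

(3/2,-2): +√(2/5); (-3/2,1): +√(2/5)

Admissible pairs with m₁+m₂ = M = -1/2: (-3/2,1), (-1/2,0), (1/2,-1), (3/2,-2)
  (m₁,m₂)=(3/2,-2): CG² = 2/5, CG = +√(2/5)   ← matches the target
  (m₁,m₂)=(1/2,-1): CG² = 0/1, CG = 0
  (m₁,m₂)=(-1/2,0): CG² = 1/5, CG = −√(1/5)
  (m₁,m₂)=(-3/2,1): CG² = 2/5, CG = +√(2/5)   ← matches the target
Pairs with CG² = 2/5: (3/2,-2): +√(2/5); (-3/2,1): +√(2/5)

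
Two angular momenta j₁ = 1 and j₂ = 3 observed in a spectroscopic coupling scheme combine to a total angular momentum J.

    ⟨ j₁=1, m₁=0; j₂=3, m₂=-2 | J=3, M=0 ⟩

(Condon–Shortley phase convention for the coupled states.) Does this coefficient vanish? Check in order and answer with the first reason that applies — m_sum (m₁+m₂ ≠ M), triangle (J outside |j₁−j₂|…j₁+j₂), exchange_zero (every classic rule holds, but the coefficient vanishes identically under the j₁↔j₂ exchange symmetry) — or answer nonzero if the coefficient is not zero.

m_sum

m-sum: m₁+m₂ = 0+(-2) = -2, M = 0  ✗ ⇒ coefficient is 0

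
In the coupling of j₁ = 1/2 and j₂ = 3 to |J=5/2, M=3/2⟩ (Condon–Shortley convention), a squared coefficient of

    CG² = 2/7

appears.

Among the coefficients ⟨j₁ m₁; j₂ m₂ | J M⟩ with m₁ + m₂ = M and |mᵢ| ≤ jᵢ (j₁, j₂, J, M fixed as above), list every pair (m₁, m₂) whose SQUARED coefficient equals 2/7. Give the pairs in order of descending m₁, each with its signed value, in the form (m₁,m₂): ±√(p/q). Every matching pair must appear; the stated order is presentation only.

(1/2,1): +√(2/7)

Admissible pairs with m₁+m₂ = M = 3/2: (-1/2,2), (1/2,1)
  (m₁,m₂)=(1/2,1): CG² = 2/7, CG = +√(2/7)   ← matches the target
  (m₁,m₂)=(-1/2,2): CG² = 5/7, CG = −√(5/7)
Pairs with CG² = 2/7: (1/2,1): +√(2/7)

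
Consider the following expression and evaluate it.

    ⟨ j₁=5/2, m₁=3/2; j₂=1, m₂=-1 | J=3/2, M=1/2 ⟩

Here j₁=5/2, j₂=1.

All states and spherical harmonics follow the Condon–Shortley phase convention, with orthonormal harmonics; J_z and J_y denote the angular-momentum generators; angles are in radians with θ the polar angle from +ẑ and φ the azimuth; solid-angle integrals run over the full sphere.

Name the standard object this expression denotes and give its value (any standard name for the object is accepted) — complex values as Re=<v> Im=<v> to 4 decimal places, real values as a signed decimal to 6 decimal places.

This is a Clebsch–Gordan (vector-coupling) coefficient.
√[4·2!3!0!/6! · 4!1!0!2!2!1!] = √(32/5)
  +(−1)^0/∏(0,2,1,0,2,0)! = 1/4  (running 1/4)
⟨..|..⟩ = √(32/5)·(1/4) = +0.632456

Clebsch–Gordan coefficient, +√(2/5) ≈ +0.632456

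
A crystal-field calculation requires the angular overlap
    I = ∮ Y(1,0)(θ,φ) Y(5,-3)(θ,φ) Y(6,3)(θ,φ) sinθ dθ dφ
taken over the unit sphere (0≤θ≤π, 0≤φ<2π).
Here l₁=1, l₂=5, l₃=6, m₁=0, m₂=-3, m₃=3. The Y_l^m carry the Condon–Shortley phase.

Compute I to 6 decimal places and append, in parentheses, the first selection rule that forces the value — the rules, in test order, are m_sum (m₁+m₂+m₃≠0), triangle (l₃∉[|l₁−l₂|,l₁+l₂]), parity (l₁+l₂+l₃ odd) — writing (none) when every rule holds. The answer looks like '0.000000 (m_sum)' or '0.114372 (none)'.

-0.212310 (none)

Rules hold: Σm=0, L=12 even, 4≤6≤6.
N = 3·11·13 = 429
Δ = 0!·2!·10!/13! = 1/858
Racah Σ t=0..0: t=0:+1/14400 = 1/14400
⇒ 3j(1 5 6; 0 0 0)² = 6/143, sgn +1
Racah Σ t=0..0: t=0:+1/80640 = 1/80640
⇒ 3j(1 5 6; 0 -3 3)² = 9/286, sgn -1
4πI² = N·(3j₀)²·(3jₘ)² = 81/143
I = -1·√(0.566434/4π) = -0.21230956
No selection rule forces the value: the integral is nonzero (none).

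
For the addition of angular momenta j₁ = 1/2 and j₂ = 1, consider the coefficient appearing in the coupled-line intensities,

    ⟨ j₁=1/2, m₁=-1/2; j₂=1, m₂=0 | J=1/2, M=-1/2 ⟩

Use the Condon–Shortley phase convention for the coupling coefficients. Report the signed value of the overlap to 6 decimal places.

√[2·1!0!1!/3! · 0!1!1!1!0!1!] = √(1/3)
  +(−1)^1/∏(1,0,0,0,0,1)! = -1  (running -1)
⟨..|..⟩ = √(1/3)·(-1) = -0.577350

−√(1/3) ≈ -0.577350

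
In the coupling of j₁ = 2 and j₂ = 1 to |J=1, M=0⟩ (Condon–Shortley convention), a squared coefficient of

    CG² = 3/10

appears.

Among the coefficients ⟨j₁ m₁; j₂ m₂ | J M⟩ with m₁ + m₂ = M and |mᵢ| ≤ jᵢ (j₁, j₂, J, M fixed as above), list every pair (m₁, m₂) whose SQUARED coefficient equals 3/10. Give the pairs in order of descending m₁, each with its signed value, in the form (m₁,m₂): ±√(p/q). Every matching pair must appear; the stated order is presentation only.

(1,-1): +√(3/10); (-1,1): +√(3/10)

Admissible pairs with m₁+m₂ = M = 0: (-1,1), (0,0), (1,-1)
  (m₁,m₂)=(1,-1): CG² = 3/10, CG = +√(3/10)   ← matches the target
  (m₁,m₂)=(0,0): CG² = 2/5, CG = −√(2/5)
  (m₁,m₂)=(-1,1): CG² = 3/10, CG = +√(3/10)   ← matches the target
Pairs with CG² = 3/10: (1,-1): +√(3/10); (-1,1): +√(3/10)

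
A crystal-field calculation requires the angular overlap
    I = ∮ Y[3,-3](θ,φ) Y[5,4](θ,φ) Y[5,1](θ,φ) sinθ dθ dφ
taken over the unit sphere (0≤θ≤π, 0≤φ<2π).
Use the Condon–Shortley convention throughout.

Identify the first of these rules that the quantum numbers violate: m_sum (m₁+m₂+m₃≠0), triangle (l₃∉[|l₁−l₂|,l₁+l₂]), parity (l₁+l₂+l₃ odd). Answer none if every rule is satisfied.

m₁+m₂+m₃ = -3 + 4 + 1 = 2  ✗
triangle: |3−5|=2 ≤ l₃=5 ≤ 3+5=8
parity: l₁+l₂+l₃ = 13 is odd

m_sum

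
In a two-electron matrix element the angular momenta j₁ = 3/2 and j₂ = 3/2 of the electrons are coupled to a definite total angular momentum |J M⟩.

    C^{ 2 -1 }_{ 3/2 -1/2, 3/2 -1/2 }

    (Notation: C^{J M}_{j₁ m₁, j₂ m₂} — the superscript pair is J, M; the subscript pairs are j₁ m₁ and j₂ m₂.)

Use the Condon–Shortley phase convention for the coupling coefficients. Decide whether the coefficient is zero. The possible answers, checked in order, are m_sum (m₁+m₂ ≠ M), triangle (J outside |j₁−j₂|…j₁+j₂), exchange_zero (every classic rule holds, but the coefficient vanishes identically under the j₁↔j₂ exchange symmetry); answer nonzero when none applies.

m-sum: m₁+m₂ = -1/2+(-1/2) = -1, M = -1  ✓
triangle: |j₁−j₂| = 0 ≤ J = 2 ≤ j₁+j₂ = 3  ✓
exchange: j₁=j₂ and m₁=m₂, and (−1)^(j₁+j₂−J) = (−1)^1 = −1 forces ⟨j₁m₁;j₂m₂|JM⟩ = −⟨j₂m₂;j₁m₁|JM⟩ = −⟨j₁m₁;j₂m₂|JM⟩ ⇒ the coefficient vanishes identically
Racah sum check: Σ_k collapses to 0 ⇒ CG = 0

exchange_zero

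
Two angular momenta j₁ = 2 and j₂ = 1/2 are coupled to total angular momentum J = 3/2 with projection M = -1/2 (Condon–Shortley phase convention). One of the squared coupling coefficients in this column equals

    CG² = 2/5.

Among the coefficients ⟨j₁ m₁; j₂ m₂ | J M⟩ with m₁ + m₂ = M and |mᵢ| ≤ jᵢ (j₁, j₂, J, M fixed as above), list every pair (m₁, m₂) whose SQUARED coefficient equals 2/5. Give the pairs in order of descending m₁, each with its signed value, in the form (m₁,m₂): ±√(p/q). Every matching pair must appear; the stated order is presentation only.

(0,-1/2): +√(2/5)

Admissible pairs with m₁+m₂ = M = -1/2: (-1,1/2), (0,-1/2)
  (m₁,m₂)=(0,-1/2): CG² = 2/5, CG = +√(2/5)   ← matches the target
  (m₁,m₂)=(-1,1/2): CG² = 3/5, CG = −√(3/5)
Pairs with CG² = 2/5: (0,-1/2): +√(2/5)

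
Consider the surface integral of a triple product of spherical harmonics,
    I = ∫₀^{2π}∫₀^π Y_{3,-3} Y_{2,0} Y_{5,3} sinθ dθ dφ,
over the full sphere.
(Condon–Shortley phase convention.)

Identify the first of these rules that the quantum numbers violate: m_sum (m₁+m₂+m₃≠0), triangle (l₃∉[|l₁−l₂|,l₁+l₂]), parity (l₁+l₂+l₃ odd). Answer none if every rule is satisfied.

azimuthal sum: -3 + 0 + 3 = 0  ✓
1 ≤ 5 ≤ 5 (triangle on l)  ✓
L = 3 + 2 + 5 = 10 (even)  ✓

none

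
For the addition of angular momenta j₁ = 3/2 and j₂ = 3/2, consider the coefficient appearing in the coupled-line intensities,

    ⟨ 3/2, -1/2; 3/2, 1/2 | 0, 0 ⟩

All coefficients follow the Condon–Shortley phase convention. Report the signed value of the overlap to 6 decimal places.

√[1·3!0!0!/4! · 1!2!2!1!0!0!] = √(1)
  +(−1)^2/∏(2,1,0,0,0,0)! = 1/2  (running 1/2)
⟨..|..⟩ = √(1)·(1/2) = +0.500000

+0.500000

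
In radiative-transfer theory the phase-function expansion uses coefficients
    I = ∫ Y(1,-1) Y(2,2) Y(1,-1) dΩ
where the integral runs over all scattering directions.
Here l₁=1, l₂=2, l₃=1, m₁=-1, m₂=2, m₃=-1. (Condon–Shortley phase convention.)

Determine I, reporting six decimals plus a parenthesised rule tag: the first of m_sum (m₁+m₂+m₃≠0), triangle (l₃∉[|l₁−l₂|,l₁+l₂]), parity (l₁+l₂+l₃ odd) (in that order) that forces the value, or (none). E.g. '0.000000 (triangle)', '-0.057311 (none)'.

0.309019 (none)

m-sum 0 ✓  L=4 even ✓  1≤1≤3 ✓
Π(2lᵢ+1) = 3×5×3 = 45
triangle coeff Δ(1,2,1) = 1/30
Σ_t [1,1]: t=1:−1/1 = -1/1
(3j)²=2/15 [(1 2 1; 0 0 0)], sign=+1
Σ_t [2,2]: t=2:+1/4 = 1/4
(3j)²=1/5 [(1 2 1; -1 2 -1)], sign=+1
⇒ 4πI² = 6/5
I = (+1)√(6/5/(4π)) = 0.30901936
No selection rule forces the value: the integral is nonzero (none).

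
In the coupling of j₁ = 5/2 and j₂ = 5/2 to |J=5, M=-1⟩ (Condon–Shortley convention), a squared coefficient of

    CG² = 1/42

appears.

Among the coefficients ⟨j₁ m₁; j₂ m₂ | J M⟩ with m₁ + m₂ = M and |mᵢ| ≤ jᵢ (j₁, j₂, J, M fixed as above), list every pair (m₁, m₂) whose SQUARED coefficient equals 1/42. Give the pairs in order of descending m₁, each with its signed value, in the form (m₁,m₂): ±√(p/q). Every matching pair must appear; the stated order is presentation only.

(3/2,-5/2): +√(1/42); (-5/2,3/2): +√(1/42)

Admissible pairs with m₁+m₂ = M = -1: (-5/2,3/2), (-3/2,1/2), (-1/2,-1/2), (1/2,-3/2), (3/2,-5/2)
  (m₁,m₂)=(3/2,-5/2): CG² = 1/42, CG = +√(1/42)   ← matches the target
  (m₁,m₂)=(1/2,-3/2): CG² = 5/21, CG = +√(5/21)
  (m₁,m₂)=(-1/2,-1/2): CG² = 10/21, CG = +√(10/21)
  (m₁,m₂)=(-3/2,1/2): CG² = 5/21, CG = +√(5/21)
  (m₁,m₂)=(-5/2,3/2): CG² = 1/42, CG = +√(1/42)   ← matches the target
Pairs with CG² = 1/42: (3/2,-5/2): +√(1/42); (-5/2,3/2): +√(1/42)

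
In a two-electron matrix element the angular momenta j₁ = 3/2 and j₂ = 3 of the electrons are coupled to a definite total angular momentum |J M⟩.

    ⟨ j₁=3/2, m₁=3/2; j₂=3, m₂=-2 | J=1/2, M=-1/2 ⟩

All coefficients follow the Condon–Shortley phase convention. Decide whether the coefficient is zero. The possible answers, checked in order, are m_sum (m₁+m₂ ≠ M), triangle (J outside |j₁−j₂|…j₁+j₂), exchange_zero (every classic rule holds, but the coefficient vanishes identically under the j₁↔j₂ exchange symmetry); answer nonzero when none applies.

m-sum: m₁+m₂ = 3/2+(-2) = -1/2, M = -1/2  ✓
triangle: need |j₁−j₂| ≤ J ≤ j₁+j₂, i.e. J ∈ [3/2, 9/2]; J = 1/2 is outside ✗ ⇒ coefficient is 0

triangle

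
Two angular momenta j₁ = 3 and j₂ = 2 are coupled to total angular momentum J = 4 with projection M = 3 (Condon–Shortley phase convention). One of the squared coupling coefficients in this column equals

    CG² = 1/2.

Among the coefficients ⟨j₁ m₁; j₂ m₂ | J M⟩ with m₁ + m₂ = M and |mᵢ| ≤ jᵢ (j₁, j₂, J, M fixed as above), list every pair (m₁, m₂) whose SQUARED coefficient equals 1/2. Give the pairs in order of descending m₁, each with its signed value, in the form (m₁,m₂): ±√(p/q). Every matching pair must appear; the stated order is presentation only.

Admissible pairs with m₁+m₂ = M = 3: (1,2), (2,1), (3,0)
  (m₁,m₂)=(3,0): CG² = 9/20, CG = +√(9/20)
  (m₁,m₂)=(2,1): CG² = 1/20, CG = +√(1/20)
  (m₁,m₂)=(1,2): CG² = 1/2, CG = −√(1/2)   ← matches the target
Pairs with CG² = 1/2: (1,2): −√(1/2)

(1,2): −√(1/2)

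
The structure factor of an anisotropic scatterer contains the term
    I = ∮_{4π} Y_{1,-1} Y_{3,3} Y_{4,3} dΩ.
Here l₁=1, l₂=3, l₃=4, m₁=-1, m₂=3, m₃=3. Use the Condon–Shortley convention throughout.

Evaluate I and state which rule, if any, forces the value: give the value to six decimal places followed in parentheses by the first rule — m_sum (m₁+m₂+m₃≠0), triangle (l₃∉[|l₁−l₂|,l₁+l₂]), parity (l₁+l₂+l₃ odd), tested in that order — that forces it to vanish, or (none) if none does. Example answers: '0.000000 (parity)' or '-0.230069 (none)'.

0.000000 (m_sum)

Σmᵢ = 5 ≠ 0, so the φ-integral vanishes; I = 0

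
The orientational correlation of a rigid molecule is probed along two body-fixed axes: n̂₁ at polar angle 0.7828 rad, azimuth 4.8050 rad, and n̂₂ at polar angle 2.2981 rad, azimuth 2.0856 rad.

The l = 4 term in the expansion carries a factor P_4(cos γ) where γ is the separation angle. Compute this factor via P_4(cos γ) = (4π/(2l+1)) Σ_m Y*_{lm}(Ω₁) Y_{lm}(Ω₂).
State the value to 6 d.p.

0.569138

Addition theorem: P_4(cos γ) = (4π/9) Σ_m Y*_{lm}(Ω₁) Y_{lm}(Ω₂), m = −4…4:
  [-4]  conj(Y_{4,-4})(Ω₁) = (0.102060, 0.039637) ; Y_{4,-4}(Ω₂) = (-0.064646, -0.121662) ; Δ = (-0.001775, -0.014979)
  [-3]  conj(Y_{4,-3})(Ω₁) = (-0.085378, 0.299350) ; Y_{4,-3}(Ω₂) = (-0.346719, -0.009150) ; Δ = (0.032341, -0.103009)
  [-2]  conj(Y_{4,-2})(Ω₁) = (-0.411840, -0.077166) ; Y_{4,-2}(Ω₂) = (-0.201372, 0.335036) ; Δ = (0.108787, -0.122442)
  [-1]  conj(Y_{4,-1})(Ω₁) = (0.011335, -0.122047) ; Y_{4,-1}(Ω₂) = (0.010903, 0.019274) ; Δ = (0.002476, -0.001112)
  [+0]  conj(Y_{4,0})(Ω₁) = (-0.342404, -0.000000) ; Y_{4,0}(Ω₂) = (-0.362022, 0.000000) ; Δ = (0.123958, 0.000000)
  [+1]  conj(Y_{4,1})(Ω₁) = (-0.011335, -0.122047) ; Y_{4,1}(Ω₂) = (-0.010903, 0.019274) ; Δ = (0.002476, 0.001112)
  [+2]  conj(Y_{4,2})(Ω₁) = (-0.411840, 0.077166) ; Y_{4,2}(Ω₂) = (-0.201372, -0.335036) ; Δ = (0.108787, 0.122442)
  [+3]  conj(Y_{4,3})(Ω₁) = (0.085378, 0.299350) ; Y_{4,3}(Ω₂) = (0.346719, -0.009150) ; Δ = (0.032341, 0.103009)
  [+4]  conj(Y_{4,4})(Ω₁) = (0.102060, -0.039637) ; Y_{4,4}(Ω₂) = (-0.064646, 0.121662) ; Δ = (-0.001775, 0.014979)
Σ over m = (0.407615, 0.000000); ×(4π/9) → (0.569138, 0.000000). Real part: 0.569138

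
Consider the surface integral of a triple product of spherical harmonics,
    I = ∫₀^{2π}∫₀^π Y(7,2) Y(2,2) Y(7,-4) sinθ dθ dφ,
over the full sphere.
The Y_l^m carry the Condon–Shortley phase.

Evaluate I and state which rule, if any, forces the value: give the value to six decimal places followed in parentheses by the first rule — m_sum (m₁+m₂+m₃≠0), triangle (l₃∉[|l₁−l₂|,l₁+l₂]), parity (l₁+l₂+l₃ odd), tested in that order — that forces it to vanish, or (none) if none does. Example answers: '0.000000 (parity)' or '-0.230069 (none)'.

Rules hold: Σm=0, L=16 even, 5≤7≤9.
N = 15·5·15 = 1125
Δ = 2!·12!·2!/17! = 1/185640
Racah Σ t=0..2: t=0:+1/2419200 t=1:−1/518400 t=2:+1/2419200 = -1/907200
⇒ 3j(7 2 7; 0 0 0)² = 56/3315, sgn +1
Racah Σ t=2..2: t=2:+1/8709120 = 1/8709120
⇒ 3j(7 2 7; 2 2 -4)² = 55/3094, sgn -1
4πI² = N·(3j₀)²·(3jₘ)² = 16500/48841
I = -1·√(0.337831/4π) = -0.16396259
No selection rule forces the value: the integral is nonzero (none).

-0.163963 (none)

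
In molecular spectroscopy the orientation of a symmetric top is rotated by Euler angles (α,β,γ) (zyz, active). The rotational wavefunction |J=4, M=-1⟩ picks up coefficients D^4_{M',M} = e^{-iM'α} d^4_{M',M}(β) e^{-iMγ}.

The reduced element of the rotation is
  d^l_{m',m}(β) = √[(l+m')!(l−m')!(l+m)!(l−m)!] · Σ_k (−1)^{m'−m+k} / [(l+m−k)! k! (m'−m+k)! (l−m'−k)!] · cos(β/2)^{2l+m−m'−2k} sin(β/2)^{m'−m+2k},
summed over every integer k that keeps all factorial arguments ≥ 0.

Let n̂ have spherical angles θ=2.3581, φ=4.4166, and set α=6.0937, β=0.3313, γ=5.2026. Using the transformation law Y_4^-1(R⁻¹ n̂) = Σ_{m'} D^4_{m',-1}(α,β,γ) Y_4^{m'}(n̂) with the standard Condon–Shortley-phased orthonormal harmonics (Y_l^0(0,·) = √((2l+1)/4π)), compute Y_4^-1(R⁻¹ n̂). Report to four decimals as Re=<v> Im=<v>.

Re=-0.0853 Im=-0.0233

Need the full column D^4_{m',-1} for m'=−4..4 at α=6.0937, β=0.3313, γ=5.2026.
cos(β/2)=0.986311, sin(β/2)=0.164893
d^4_{-4,-1}: single k=3 term ⇒ +0.031317;  D = -0.008285-0.030201i
d^4_{-3,-1}: k∈[2..3] ⇒ +0.198683 -0.009255 = +0.189428;  D = -0.014807-0.188849i
d^4_{-2,-1}: k∈[1..3] ⇒ +0.635240 -0.088774 +0.001654 = +0.548120;  D = +0.060847-0.544732i
d^4_{-1,-1}: k∈[0..3] ⇒ +0.895596 -0.375476 +0.020989 -0.000196 = +0.540914;  D = +0.160226-0.516638i
d^4_{0,-1}: k∈[0..3] ⇒ -0.669602 +0.112291 -0.003139 +0.000015 = -0.560434;  D = -0.263859+0.494434i
d^4_{1,-1}: k∈[0..3] ⇒ +0.250317 -0.020989 +0.000293 -0.000001 = +0.229621;  D = +0.144330-0.178591i
d^4_{2,-1}: k∈[0..2] ⇒ -0.059183 +0.002481 -0.000014 = -0.056715;  D = -0.043319+0.036607i
d^4_{3,-1}: k∈[0..1] ⇒ +0.009255 -0.000155 = +0.009100;  D = +0.007933-0.004459i
d^4_{4,-1}: single k=0 term ⇒ -0.000875;  D = -0.000830+0.000278i
Y_4^{m'}(θ=2.3581,φ=4.4166) and Σ D·Y over m':
  (-0.0083-0.0302i)·(+0.0415+0.1016i)  (-0.0148-0.1888i)·(-0.2417+0.1968i)  (+0.0608-0.5447i)·(-0.3476-0.2335i)  (+0.1602-0.5166i)·(+0.0354-0.1162i)  (-0.2639+0.4944i)·(-0.3428+0.0000i)  (+0.1443-0.1786i)·(-0.0354-0.1162i)  (-0.0433+0.0366i)·(-0.3476+0.2335i)  (+0.0079-0.0045i)·(+0.2417+0.1968i)  (-0.0008+0.0003i)·(+0.0415-0.1016i)
Y_4^-1(R⁻¹ n̂) = -0.085338-0.023302i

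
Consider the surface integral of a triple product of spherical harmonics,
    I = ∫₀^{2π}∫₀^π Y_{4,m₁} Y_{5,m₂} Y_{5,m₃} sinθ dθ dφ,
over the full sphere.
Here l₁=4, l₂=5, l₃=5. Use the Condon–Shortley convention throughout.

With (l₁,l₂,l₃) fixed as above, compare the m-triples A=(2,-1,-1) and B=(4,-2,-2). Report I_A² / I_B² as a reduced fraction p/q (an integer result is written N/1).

4/7

Shared (l₁,l₂,l₃)=(4,5,5): N and (l;000)² cancel in I_A²/I_B².
A: Δ = 4!·4!·6!/15! = 1/3153150; Racah Σ t=0..2: t=0:+1/4608 t=1:−1/1296 t=2:+1/4608 = -7/20736; ⇒ 3j(4 5 5; 2 -1 -1)² = 20/1287, sgn -1
B: Δ = 4!·4!·6!/15! = 1/3153150; Racah Σ t=0..0: t=0:+1/20736 = 1/20736; ⇒ 3j(4 5 5; 4 -2 -2)² = 35/1287, sgn -1
I_A²/I_B² = (20/1287)/(35/1287) = 4/7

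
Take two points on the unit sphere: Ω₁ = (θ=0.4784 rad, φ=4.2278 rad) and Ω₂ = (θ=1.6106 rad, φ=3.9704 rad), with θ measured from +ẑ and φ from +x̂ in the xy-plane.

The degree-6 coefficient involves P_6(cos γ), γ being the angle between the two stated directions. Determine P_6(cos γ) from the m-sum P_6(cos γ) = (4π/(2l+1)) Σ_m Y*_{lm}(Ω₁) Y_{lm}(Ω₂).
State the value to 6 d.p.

0.302448

Addition theorem: P_6(cos γ) = (4π/13) Σ_m Y*_{lm}(Ω₁) Y_{lm}(Ω₂), m = −6…6:
  m=-6: (+0.004473+0.001066i) × (+0.123814+0.464577i) = +0.000058+0.002210i  (running Σ = +0.000058+0.002210i)
  m=-5: (-0.020223+0.023121i) × (-0.035701+0.055901i) = -0.000570-0.001956i  (running Σ = -0.000512+0.000254i)
  m=-4: (-0.044159-0.114681i) × (+0.344203-0.060374i) = -0.022123-0.036808i  (running Σ = -0.022636-0.036553i)
  m=-3: (+0.317630+0.037343i) × (+0.061158+0.046993i) = +0.017671+0.017210i  (running Σ = -0.004965-0.019343i)
  m=-2: (-0.285557+0.415951i) × (-0.027395-0.314748i) = +0.138743+0.078484i  (running Σ = +0.133778+0.059140i)
  m=-1: (-0.145309-0.276012i) × (+0.054822-0.059801i) = -0.024472-0.006442i  (running Σ = +0.109306+0.052698i)
  m=0: (-0.306751-0.000000i) × (-0.307327+0.000000i) = +0.094273+0.000000i  (running Σ = +0.203579+0.052698i)
  m=1: (+0.145309-0.276012i) × (-0.054822-0.059801i) = -0.024472+0.006442i  (running Σ = +0.179107+0.059140i)
  m=2: (-0.285557-0.415951i) × (-0.027395+0.314748i) = +0.138743-0.078484i  (running Σ = +0.317849-0.019343i)
  m=3: (-0.317630+0.037343i) × (-0.061158+0.046993i) = +0.017671-0.017210i  (running Σ = +0.335520-0.036553i)
  m=4: (-0.044159+0.114681i) × (+0.344203+0.060374i) = -0.022123+0.036808i  (running Σ = +0.313397+0.000254i)
  m=5: (+0.020223+0.023121i) × (+0.035701+0.055901i) = -0.000570+0.001956i  (running Σ = +0.312826+0.002210i)
  m=6: (+0.004473-0.001066i) × (+0.123814-0.464577i) = +0.000058-0.002210i  (running Σ = +0.312884-0.000000i)
Σ over m = +0.312884-0.000000i; ×(4π/13) → +0.302448-0.000000i. Real part: 0.302448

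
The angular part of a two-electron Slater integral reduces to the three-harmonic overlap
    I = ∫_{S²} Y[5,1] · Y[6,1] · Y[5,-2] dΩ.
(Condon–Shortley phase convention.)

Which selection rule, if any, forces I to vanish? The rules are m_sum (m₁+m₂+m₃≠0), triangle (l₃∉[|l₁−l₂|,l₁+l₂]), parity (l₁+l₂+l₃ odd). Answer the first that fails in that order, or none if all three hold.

m₁+m₂+m₃ = 1 + 1 − 2 = 0  ✓
triangle: |5−6|=1 ≤ l₃=5 ≤ 5+6=11  ✓
parity: l₁+l₂+l₃ = 16 is even  ✓

none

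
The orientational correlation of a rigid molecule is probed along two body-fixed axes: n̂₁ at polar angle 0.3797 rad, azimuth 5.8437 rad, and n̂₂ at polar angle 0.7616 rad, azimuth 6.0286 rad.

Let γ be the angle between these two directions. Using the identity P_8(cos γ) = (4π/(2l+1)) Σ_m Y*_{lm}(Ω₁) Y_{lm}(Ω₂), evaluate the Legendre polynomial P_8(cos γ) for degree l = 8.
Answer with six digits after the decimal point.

-0.358654

Summing Y*_{l m}(θ₁,φ₁)·Y_{l m}(θ₂,φ₂) over m ∈ [−8, 8]; prefactor 4π/(2·8+1) = 0.739198:
  term(m=-8) = 0.00000 - 0.00000j   from Y*(Ω₁)=-0.00017 + 0.00007j, Y(Ω₂)=-0.01191 + 0.02368j
  term(m=-7) = 0.00006 - 0.00020j   from Y*(Ω₁)=-0.00184 - 0.00012j, Y(Ω₂)=-0.02332 + 0.10873j
  term(m=-6) = 0.00145 - 0.00291j   from Y*(Ω₁)=-0.01020 - 0.00563j, Y(Ω₂)=0.01206 + 0.27847j
  term(m=-5) = 0.01414 - 0.01875j   from Y*(Ω₁)=-0.03079 - 0.04253j, Y(Ω₂)=0.13128 + 0.42761j
  term(m=-4) = 0.05083 - 0.04637j   from Y*(Ω₁)=-0.03200 - 0.16899j, Y(Ω₂)=0.20993 + 0.34053j
  term(m=-3) = 0.00569 - 0.00353j   from Y*(Ω₁)=0.09893 - 0.38369j, Y(Ω₂)=0.01220 + 0.01169j
  term(m=-2) = -0.19553 + 0.07579j   from Y*(Ω₁)=0.36320 - 0.43843j, Y(Ω₂)=-0.32162 - 0.17955j
  term(m=-1) = -0.05877 + 0.01099j   from Y*(Ω₁)=0.26907 - 0.12650j, Y(Ω₂)=-0.19461 - 0.05064j
  term(m=+0) = -0.12093 + 0.00000j   from Y*(Ω₁)=-0.38575 + 0.00000j, Y(Ω₂)=0.31348 + 0.00000j
  term(m=+1) = -0.05877 - 0.01099j   from Y*(Ω₁)=-0.26907 - 0.12650j, Y(Ω₂)=0.19461 - 0.05064j
  term(m=+2) = -0.19553 - 0.07579j   from Y*(Ω₁)=0.36320 + 0.43843j, Y(Ω₂)=-0.32162 + 0.17955j
  term(m=+3) = 0.00569 + 0.00353j   from Y*(Ω₁)=-0.09893 - 0.38369j, Y(Ω₂)=-0.01220 + 0.01169j
  term(m=+4) = 0.05083 + 0.04637j   from Y*(Ω₁)=-0.03200 + 0.16899j, Y(Ω₂)=0.20993 - 0.34053j
  term(m=+5) = 0.01414 + 0.01875j   from Y*(Ω₁)=0.03079 - 0.04253j, Y(Ω₂)=-0.13128 + 0.42761j
  term(m=+6) = 0.00145 + 0.00291j   from Y*(Ω₁)=-0.01020 + 0.00563j, Y(Ω₂)=0.01206 - 0.27847j
  term(m=+7) = 0.00006 + 0.00020j   from Y*(Ω₁)=0.00184 - 0.00012j, Y(Ω₂)=0.02332 + 0.10873j
  term(m=+8) = 0.00000 + 0.00000j   from Y*(Ω₁)=-0.00017 - 0.00007j, Y(Ω₂)=-0.01191 - 0.02368j
Total Σ_m = -0.48519 + 0.00000j. Multiply by 0.739198: -0.35865 + 0.00000j. P_8(cos γ) = -0.358654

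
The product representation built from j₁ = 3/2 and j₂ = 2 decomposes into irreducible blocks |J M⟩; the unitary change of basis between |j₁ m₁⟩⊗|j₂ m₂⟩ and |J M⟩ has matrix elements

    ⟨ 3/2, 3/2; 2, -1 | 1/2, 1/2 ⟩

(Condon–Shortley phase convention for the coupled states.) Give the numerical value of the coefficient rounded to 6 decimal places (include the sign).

triangle: 3!·0!·1!/5! = 6/120
(j±m)!: 3!·0!·1!·3!·1!·0! = 36
prefactor² = (2J+1)·Δ·N² = 18/5
  k=0: +1/(0!·3!·0!·1!·0!·0!) = 1/6
Σ = 1/6  ⇒  CG² = 18/5·(1/6)² = 1/10
CG = +√(1/10) = +0.316228

+0.316228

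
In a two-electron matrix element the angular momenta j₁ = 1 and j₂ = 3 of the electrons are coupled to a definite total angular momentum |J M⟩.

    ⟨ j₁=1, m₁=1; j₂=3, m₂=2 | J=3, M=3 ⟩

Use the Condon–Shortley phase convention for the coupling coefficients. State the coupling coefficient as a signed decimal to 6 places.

triangle: 1!*1!*5!/8! = 120/40320
(j±m)!: 2!*0!*5!*1!*6!*0! = 172800
prefactor² = (2J+1)*Δ*N² = 3600
  k=0: +1/(0!*1!*0!*5!*1!*0!) = 1/120
Σ = 1/120  ⇒  CG² = 3600*(1/120)² = 1/4
CG = +√(1/4) = +0.500000

+√(1/4) ≈ +0.500000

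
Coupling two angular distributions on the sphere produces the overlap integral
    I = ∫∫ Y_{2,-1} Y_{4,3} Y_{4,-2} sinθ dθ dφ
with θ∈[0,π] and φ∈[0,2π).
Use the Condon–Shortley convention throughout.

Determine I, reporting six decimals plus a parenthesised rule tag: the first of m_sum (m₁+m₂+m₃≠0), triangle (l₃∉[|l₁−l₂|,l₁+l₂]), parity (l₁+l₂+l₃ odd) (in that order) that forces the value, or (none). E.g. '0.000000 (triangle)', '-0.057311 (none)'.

-0.187702 (none)

Checks pass: Σm=0; 10 even; l₃=4∈[2,6].
(2·2+1)(2·4+1)(2·4+1) = 405
Δ: 2! 2! 6! / 11! → 1/13860
sum: t=0:+1/192 t=1:−1/36 t=2:+1/192 = -5/288
3j²(2 4 4; 0 0 0) = Δ·Π!·Σ² = 20/693  (sign -1)
sum: t=1:−1/1440 t=2:+1/240 = 1/288
3j²(2 4 4; -1 3 -2) = Δ·Π!·Σ² = 5/132  (sign +1)
combine: 4πI² = 405·20/693·5/132 = 375/847
take √, sign -1: I = -0.18770204
No selection rule forces the value: the integral is nonzero (none).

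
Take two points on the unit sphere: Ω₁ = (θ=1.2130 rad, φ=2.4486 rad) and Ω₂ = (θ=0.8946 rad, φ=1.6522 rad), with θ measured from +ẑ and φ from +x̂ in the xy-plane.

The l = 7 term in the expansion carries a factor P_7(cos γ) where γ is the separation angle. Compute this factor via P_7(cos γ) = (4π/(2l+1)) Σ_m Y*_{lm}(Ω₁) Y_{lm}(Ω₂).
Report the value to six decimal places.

0.044816

Expand P_7 via completeness: Σ_{m} conj(Y_{7,m}) at Ω₁ times Y_{7,m} at Ω₂ —
  [-7]  conj(Y_{7,-7})(Ω₁) = -0.04369 - 0.31328j ; Y_{7,-7}(Ω₂) = 0.04737 + 0.07393j ; Δ = 0.02109 - 0.01807j
  [-6]  conj(Y_{7,-6})(Ω₁) = -0.23296 + 0.37622j ; Y_{7,-6}(Ω₂) = -0.23278 + 0.12369j ; Δ = 0.00769 - 0.11639j
  [-5]  conj(Y_{7,-5})(Ω₁) = 0.14911 - 0.04997j ; Y_{7,-5}(Ω₂) = -0.17155 - 0.39795j ; Δ = -0.04546 - 0.05076j
  [-4]  conj(Y_{7,-4})(Ω₁) = 0.25928 + 0.10045j ; Y_{7,-4}(Ω₂) = 0.33682 - 0.11372j ; Δ = 0.09876 + 0.00435j
  [-3]  conj(Y_{7,-3})(Ω₁) = -0.13023 - 0.23381j ; Y_{7,-3}(Ω₂) = -0.01159 - 0.04653j ; Δ = -0.00937 + 0.00877j
  [-2]  conj(Y_{7,-2})(Ω₁) = 0.03233 - 0.17294j ; Y_{7,-2}(Ω₂) = 0.36130 - 0.05935j ; Δ = 0.00142 - 0.06440j
  [-1]  conj(Y_{7,-1})(Ω₁) = -0.22567 + 0.18740j ; Y_{7,-1}(Ω₂) = 0.00925 + 0.11340j ; Δ = -0.02334 - 0.02386j
  [+0]  conj(Y_{7,0})(Ω₁) = -0.14346 + 0.00000j ; Y_{7,0}(Ω₂) = 0.33514 + 0.00000j ; Δ = -0.04808 + 0.00000j
  [+1]  conj(Y_{7,1})(Ω₁) = 0.22567 + 0.18740j ; Y_{7,1}(Ω₂) = -0.00925 + 0.11340j ; Δ = -0.02334 + 0.02386j
  [+2]  conj(Y_{7,2})(Ω₁) = 0.03233 + 0.17294j ; Y_{7,2}(Ω₂) = 0.36130 + 0.05935j ; Δ = 0.00142 + 0.06440j
  [+3]  conj(Y_{7,3})(Ω₁) = 0.13023 - 0.23381j ; Y_{7,3}(Ω₂) = 0.01159 - 0.04653j ; Δ = -0.00937 - 0.00877j
  [+4]  conj(Y_{7,4})(Ω₁) = 0.25928 - 0.10045j ; Y_{7,4}(Ω₂) = 0.33682 + 0.11372j ; Δ = 0.09876 - 0.00435j
  [+5]  conj(Y_{7,5})(Ω₁) = -0.14911 - 0.04997j ; Y_{7,5}(Ω₂) = 0.17155 - 0.39795j ; Δ = -0.04546 + 0.05076j
  [+6]  conj(Y_{7,6})(Ω₁) = -0.23296 - 0.37622j ; Y_{7,6}(Ω₂) = -0.23278 - 0.12369j ; Δ = 0.00769 + 0.11639j
  [+7]  conj(Y_{7,7})(Ω₁) = 0.04369 - 0.31328j ; Y_{7,7}(Ω₂) = -0.04737 + 0.07393j ; Δ = 0.02109 + 0.01807j
Accumulated sum 0.05350 - 0.00000j; after 4π/(2l+1) scaling, 0.04482 - 0.00000j ⇒ P_7 = 0.044816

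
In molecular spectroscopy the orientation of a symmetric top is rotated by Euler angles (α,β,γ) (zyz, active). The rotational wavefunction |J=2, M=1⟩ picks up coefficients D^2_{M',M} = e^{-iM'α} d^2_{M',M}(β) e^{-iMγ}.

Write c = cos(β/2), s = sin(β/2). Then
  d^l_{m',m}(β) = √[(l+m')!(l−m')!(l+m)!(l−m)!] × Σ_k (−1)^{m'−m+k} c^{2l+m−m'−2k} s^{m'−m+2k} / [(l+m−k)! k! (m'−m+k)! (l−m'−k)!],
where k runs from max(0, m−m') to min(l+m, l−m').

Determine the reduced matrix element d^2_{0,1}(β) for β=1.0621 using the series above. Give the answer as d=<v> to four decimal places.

d^2_{0,1}(β=1.0621) via the finite sum:
Half-angle: c=0.862276, s=0.506439. N=√(2·2·6·1)=4.898979
k: max(0,(1)−(0))=1 … min(2+(1),2−(0))=2
  k=1: (−1)^0·4.8990/(2)·0.8623^3·0.5064^1 = +0.795319
  k=2: (−1)^1·4.8990/(2)·0.8623^1·0.5064^3 = -0.274349
d^2_{0,1}(1.0621) = +0.795319 -0.274349 = +0.520970

d=0.5210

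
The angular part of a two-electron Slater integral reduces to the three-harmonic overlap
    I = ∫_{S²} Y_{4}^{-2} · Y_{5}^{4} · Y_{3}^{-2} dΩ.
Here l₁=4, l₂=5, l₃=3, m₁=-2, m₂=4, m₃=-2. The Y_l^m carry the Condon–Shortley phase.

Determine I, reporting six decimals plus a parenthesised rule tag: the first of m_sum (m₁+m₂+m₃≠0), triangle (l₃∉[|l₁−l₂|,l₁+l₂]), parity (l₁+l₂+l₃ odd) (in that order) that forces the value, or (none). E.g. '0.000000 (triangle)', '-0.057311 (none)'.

Checks pass: Σm=0; 12 even; l₃=3∈[1,9].
(2·4+1)(2·5+1)(2·3+1) = 693
Δ: 6! 2! 4! / 13! → 1/180180
sum: t=2:+1/576 t=3:−1/144 t=4:+1/576 = -1/288
3j²(4 5 3; 0 0 0) = Δ·Π!·Σ² = 20/1001  (sign +1)
sum: t=5:−1/2880 t=6:+1/8640 = -1/4320
3j²(4 5 3; -2 4 -2) = Δ·Π!·Σ² = 8/429  (sign +1)
combine: 4πI² = 693·20/1001·8/429 = 480/1859
take √, sign +1: I = 0.14334284
No selection rule forces the value: the integral is nonzero (none).

0.143343 (none)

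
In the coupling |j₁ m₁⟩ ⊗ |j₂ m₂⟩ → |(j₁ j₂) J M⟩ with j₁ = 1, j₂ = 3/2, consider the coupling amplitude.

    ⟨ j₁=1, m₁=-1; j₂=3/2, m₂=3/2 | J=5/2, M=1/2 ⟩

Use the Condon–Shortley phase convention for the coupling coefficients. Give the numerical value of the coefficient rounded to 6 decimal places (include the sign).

√[6·0!2!3!/6! · 0!2!3!0!3!2!] = √(72/5)
  +(−1)^0/∏(0,0,2,3,0,0)! = 1/12  (running 1/12)
⟨..|..⟩ = √(72/5)·(1/12) = +0.316228

+0.316228  (= +√(1/10))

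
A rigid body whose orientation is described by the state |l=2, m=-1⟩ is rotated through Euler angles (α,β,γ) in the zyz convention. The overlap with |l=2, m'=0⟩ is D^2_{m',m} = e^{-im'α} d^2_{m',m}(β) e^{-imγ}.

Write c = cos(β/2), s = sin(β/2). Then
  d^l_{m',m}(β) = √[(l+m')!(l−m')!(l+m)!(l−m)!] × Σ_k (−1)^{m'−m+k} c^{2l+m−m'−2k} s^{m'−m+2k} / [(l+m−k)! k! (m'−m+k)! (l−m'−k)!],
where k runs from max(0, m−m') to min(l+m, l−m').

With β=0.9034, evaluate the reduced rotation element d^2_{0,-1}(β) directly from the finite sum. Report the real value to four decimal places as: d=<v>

d=-0.5954

d^2_{0,-1}(β=0.9034) via the finite sum:
With c≡cos(β/2)=0.899706 and s≡sin(β/2)=0.436496, N=[2·2·1·6]^{1/2}=4.898979
The bounds max(0,m−m')=0 and min(l+m,l−m')=1 give 2 terms
  k=0: (−1)^1·4.8990/(2)·0.8997^3·0.4365^1 = -0.778678
  k=1: (−1)^2·4.8990/(2)·0.8997^1·0.4365^3 = +0.183280
d^2_{0,-1}(0.9034) = -0.778678 +0.183280 = -0.595398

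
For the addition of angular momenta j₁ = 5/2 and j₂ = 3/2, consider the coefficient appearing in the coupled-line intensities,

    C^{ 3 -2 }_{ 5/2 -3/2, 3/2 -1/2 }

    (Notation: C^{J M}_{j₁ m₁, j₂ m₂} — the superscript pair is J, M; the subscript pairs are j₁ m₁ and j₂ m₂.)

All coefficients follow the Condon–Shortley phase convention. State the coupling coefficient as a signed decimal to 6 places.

−√(1/12) = -0.288675

j₁+j₂−J=1  J+j₁−j₂=4  J−j₁+j₂=2  j₁+j₂+J+1=8
(j₁±m₁, j₂±m₂, J±M) = (1,4,1,2,1,5)
P² = 48
sum k=0..1:
  [0] +1/24 = 1/24
  [1] −1/12 = -1/12
S = -1/24
C² = P²·S² = 1/12 ; C = -0.288675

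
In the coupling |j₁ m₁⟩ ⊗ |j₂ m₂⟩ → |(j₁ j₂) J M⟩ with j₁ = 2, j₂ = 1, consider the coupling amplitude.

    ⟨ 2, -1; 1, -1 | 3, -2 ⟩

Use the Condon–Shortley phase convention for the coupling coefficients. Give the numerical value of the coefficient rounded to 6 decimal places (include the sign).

+√(2/3) ≈ +0.816497

j₁+j₂−J=0  J+j₁−j₂=4  J−j₁+j₂=2  j₁+j₂+J+1=7
(j₁±m₁, j₂±m₂, J±M) = (1,3,0,2,1,5)
P² = 96
sum k=0..0:
  [0] +1/12 = 1/12
S = 1/12
C² = P²·S² = 2/3 ; C = +0.816497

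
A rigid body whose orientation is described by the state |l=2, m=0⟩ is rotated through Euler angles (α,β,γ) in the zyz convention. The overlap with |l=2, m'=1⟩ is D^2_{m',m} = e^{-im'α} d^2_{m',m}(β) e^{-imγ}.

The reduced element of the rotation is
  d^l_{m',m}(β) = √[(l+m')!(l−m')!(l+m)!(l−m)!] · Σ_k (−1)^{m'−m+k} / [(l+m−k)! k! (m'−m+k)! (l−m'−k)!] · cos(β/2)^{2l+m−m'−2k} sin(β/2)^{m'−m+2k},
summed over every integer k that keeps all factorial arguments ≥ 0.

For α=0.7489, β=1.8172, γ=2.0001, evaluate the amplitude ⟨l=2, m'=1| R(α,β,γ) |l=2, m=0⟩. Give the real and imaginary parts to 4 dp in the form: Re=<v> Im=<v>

Split into d^2_{1,0}(β=1.8172) × two z-phases.
With c≡cos(β/2)=0.614850 and s≡sin(β/2)=0.788644, N=[6·1·2·2]^{1/2}=4.898979
k: max(0,(0)−(1))=0 … min(2+(0),2−(1))=1
  k=0: (−1)^1·4.8990/(2)·0.6149^3·0.7886^1 = -0.449019
  k=1: (−1)^2·4.8990/(2)·0.6149^1·0.7886^3 = +0.738733
d^2_{1,0}(1.8172) = -0.449019 +0.738733 = +0.289714
D = (+0.732438-0.680833i)·(+0.289714)·(+1.000000+0.000000i) = +0.212198-0.197247i

Re=0.2122 Im=-0.1972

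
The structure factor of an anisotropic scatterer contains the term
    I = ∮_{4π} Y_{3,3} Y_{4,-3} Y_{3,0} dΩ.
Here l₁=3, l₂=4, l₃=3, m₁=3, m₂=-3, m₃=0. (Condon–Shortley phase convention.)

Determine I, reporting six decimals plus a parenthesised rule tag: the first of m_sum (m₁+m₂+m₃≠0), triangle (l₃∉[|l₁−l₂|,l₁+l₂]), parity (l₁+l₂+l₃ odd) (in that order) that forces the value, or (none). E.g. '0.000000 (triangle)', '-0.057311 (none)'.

0.203551 (none)

Rules hold: Σm=0, L=10 even, 1≤3≤7.
N = 7·9·7 = 441
Δ = 4!·2!·4!/11! = 1/34650
Racah Σ t=1..3: t=1:−1/72 t=2:+1/16 t=3:−1/72 = 5/144
⇒ 3j(3 4 3; 0 0 0)² = 2/77, sgn -1
Racah Σ t=0..0: t=0:+1/288 = 1/288
⇒ 3j(3 4 3; 3 -3 0)² = 1/22, sgn -1
4πI² = N·(3j₀)²·(3jₘ)² = 63/121
I = +1·√(0.520661/4π) = 0.20355073
No selection rule forces the value: the integral is nonzero (none).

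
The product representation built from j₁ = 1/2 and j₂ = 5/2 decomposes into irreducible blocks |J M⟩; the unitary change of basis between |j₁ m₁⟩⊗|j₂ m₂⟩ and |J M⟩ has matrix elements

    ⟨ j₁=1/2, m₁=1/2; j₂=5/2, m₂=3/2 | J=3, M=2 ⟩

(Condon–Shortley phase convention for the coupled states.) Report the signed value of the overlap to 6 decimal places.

+0.912871

√[7·0!1!5!/7! · 1!0!4!1!5!1!] = √(480)
  +(−1)^0/∏(0,0,0,4,1,1)! = 1/24  (running 1/24)
⟨..|..⟩ = √(480)·(1/24) = +0.912871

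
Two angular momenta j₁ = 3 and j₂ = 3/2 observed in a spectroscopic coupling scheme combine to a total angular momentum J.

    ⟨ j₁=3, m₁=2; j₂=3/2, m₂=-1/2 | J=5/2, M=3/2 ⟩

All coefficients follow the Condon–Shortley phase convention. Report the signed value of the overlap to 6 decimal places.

+√(1/14) = +0.267261

j₁+j₂−J=2  J+j₁−j₂=4  J−j₁+j₂=1  j₁+j₂+J+1=8
(j₁±m₁, j₂±m₂, J±M) = (5,1,1,2,4,1)
P² = 288/7
sum k=0..1:
  [0] +1/12 = 1/12
  [1] −1/24 = -1/24
S = 1/24
C² = P²·S² = 1/14 ; C = +0.267261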